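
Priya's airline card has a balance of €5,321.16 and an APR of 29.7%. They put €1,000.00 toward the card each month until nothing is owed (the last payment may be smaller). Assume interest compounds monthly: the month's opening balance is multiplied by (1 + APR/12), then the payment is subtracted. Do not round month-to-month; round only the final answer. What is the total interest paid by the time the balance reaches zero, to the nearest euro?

€457

Monthly rate r = 29.7%/12 = 2.475% = 0.02475.
Payoff takes n = ⌈−ln(1 − rB₀/P)/ln(1+r)⌉ = ⌈5.776⌉ = 6 payments; the last is €778.16.
Total paid = 5·€1,000.00 + €778.16 = €5,778.16.
Total interest = total paid − principal = €5,778.16 − €5,321.16 = €457.00.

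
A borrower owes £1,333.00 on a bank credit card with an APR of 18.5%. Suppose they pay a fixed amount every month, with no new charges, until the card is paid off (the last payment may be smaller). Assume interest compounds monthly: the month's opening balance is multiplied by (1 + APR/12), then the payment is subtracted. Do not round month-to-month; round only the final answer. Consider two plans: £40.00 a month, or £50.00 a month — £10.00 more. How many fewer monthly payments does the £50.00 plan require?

13 fewer payments

Monthly rate r = 18.5%/12 = 1.54167% = 0.0154167.
At £40.00/mo: n = ⌈−ln(1 − rB₀/P)/ln(1+r)⌉ = 48 payments (last £5.26); total interest = total paid − £1,333.00 = £552.26.
At £50.00/mo: 35 payments (last £30.08); total interest £397.08.
Payments saved = 48 − 35 = 13.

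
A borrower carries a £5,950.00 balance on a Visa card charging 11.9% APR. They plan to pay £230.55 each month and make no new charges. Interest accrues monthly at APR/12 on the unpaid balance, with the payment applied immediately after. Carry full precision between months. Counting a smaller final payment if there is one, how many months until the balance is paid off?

30 payments

Monthly rate r = 11.9%/12 = 0.991667% = 0.00991667.
Recurrence: B ← B·(1+r) − £230.55.
Month 1: interest £59.00; balance after payment £5,778.45.
Month 2: interest £57.30; balance after payment £5,605.21.
Closed form: n = −ln(1 − rB₀/P)/ln(1+r) = −ln(0.74407)/ln(1.00992) ≈ 29.958, so the balance reaches zero during payment 30.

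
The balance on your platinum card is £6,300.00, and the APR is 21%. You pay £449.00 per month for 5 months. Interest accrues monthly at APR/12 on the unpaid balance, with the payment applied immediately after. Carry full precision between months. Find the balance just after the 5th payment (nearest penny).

Monthly rate r = 21%/12 = 1.75% = 0.0175.
Each month: B ← B·(1+r) − £449.00.
Month 1: interest £110.25; balance after payment £5,961.25.
Month 2: interest £104.32; balance after payment £5,616.57.
Month 3: interest £98.29; balance after payment £5,265.86.
Month 4: interest £92.15; balance after payment £4,909.01.
Month 5: interest £85.91; balance after payment £4,545.92.

£4,545.92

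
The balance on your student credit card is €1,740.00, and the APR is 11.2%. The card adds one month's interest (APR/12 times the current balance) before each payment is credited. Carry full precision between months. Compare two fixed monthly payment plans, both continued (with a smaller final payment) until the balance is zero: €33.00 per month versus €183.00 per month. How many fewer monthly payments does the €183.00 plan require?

62 fewer payments

Monthly rate r = 11.2%/12 = 0.933333% = 0.00933333.
At €33.00/mo: n = ⌈−ln(1 − rB₀/P)/ln(1+r)⌉ = 73 payments (last €30.66); total interest = total paid − €1,740.00 = €666.66.
At €183.00/mo: 11 payments (last €0.59); total interest €90.59.
Payments saved = 73 − 11 = 62.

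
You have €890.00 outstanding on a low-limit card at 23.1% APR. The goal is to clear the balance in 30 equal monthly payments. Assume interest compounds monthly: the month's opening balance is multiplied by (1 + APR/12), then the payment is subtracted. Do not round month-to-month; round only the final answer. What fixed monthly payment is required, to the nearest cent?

€39.33

Monthly rate r = 23.1%/12 = 1.925% = 0.01925.
Level-payment amortization: P = B₀·r / (1 − (1+r)^(−n)) = 890.00·0.01925 / (1 − 1.01925^(−30)).
Denominator 1 − (1+r)^(−30) = 0.435611188.
P = 17.1325 / 0.435611188 ≈ 39.33.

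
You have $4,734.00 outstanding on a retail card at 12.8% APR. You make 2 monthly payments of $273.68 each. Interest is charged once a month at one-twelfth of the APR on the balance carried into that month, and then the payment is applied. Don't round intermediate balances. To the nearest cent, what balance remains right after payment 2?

$4,285.25

Monthly rate r = 12.8%/12 = 1.06667% = 0.0106667.
Each month: B ← B·(1+r) − $273.68.
Month 1: interest $50.50; balance after payment $4,510.82.
Month 2: interest $48.12; balance after payment $4,285.25.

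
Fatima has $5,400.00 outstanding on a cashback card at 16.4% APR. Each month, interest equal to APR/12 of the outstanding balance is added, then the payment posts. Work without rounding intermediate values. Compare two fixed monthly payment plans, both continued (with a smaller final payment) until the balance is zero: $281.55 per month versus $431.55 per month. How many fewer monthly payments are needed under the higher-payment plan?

Monthly rate r = 16.4%/12 = 1.36667% = 0.0136667.
At $281.55/mo: n = ⌈−ln(1 − rB₀/P)/ln(1+r)⌉ = 23 payments (last $111.30); total interest = total paid − $5,400.00 = $905.40.
At $431.55/mo: 14 payments (last $352.87); total interest $563.02.
Payments saved = 23 − 14 = 9.

9 fewer payments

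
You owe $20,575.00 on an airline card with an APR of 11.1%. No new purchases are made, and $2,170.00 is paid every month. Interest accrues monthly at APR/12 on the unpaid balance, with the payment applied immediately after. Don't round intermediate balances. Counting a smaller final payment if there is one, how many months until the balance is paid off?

Monthly rate r = 11.1%/12 = 0.925% = 0.00925.
Recurrence: B ← B·(1+r) − $2,170.00.
Month 1: interest $190.32; balance after payment $18,595.32.
Month 2: interest $172.01; balance after payment $16,597.33.
Closed form: n = −ln(1 − rB₀/P)/ln(1+r) = −ln(0.9123)/ln(1.00925) ≈ 9.969, so the balance reaches zero during payment 10.

10 months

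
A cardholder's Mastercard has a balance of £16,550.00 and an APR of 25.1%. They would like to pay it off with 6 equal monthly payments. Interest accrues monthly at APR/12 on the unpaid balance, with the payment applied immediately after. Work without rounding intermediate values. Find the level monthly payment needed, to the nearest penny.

£2,963.75

Monthly rate r = 25.1%/12 = 2.09167% = 0.0209167.
Level-payment amortization: P = B₀·r / (1 − (1+r)^(−n)) = 16550.00·0.0209167 / (1 − 1.02092^(−6)).
Denominator 1 − (1+r)^(−6) = 0.116801674.
P = 346.171 / 0.116801674 ≈ 2963.75.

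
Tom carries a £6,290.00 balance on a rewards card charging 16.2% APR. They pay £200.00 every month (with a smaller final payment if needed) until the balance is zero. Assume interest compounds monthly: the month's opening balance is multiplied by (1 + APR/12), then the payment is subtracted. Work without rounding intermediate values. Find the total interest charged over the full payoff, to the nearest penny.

£1,952.72

Monthly rate r = 16.2%/12 = 1.35% = 0.0135.
Payoff takes n = ⌈−ln(1 − rB₀/P)/ln(1+r)⌉ = ⌈41.212⌉ = 42 payments; the last is £42.72.
Total paid = 41·£200.00 + £42.72 = £8,242.72.
Total interest = total paid − principal = £8,242.72 − £6,290.00 = £1,952.72.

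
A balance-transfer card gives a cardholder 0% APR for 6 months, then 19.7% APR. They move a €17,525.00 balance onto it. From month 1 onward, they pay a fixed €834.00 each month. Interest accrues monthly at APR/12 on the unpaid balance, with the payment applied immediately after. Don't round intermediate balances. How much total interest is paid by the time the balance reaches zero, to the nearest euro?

Promo months 1–6 at r₀ = 0%/12 = 0; months 7+ at r₁ = 19.7%/12 = 0.0164167.
After month 6 (no interest yet): B = €17,525.00 − 6·€834.00 = €12,521.00.
Then at r₁ with €834.00/mo: n₂ = −ln(1 − r₁·B/P)/ln(1+r₁) ≈ 17.38 → 18 more payments.
Total paid = 23·€834.00 + €317.33 = €19,499.33; interest = €19,499.33 − €17,525.00 = €1,974.33.

€1,974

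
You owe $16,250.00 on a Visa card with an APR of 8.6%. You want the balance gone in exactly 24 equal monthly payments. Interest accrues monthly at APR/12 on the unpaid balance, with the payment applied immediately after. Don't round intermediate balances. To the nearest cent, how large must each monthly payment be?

Monthly rate r = 8.6%/12 = 0.716667% = 0.00716667.
Level-payment amortization: P = B₀·r / (1 − (1+r)^(−n)) = 16250.00·0.00716667 / (1 − 1.00717^(−24)).
Denominator 1 − (1+r)^(−24) = 0.157504195.
P = 116.458 / 0.157504195 ≈ 739.40.

$739.40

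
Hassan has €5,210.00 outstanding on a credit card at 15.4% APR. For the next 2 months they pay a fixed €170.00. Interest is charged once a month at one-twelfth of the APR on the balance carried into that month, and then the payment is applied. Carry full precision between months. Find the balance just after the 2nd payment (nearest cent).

Monthly rate r = 15.4%/12 = 1.28333% = 0.0128333.
Each month: B ← B·(1+r) − €170.00.
Month 1: interest €66.86; balance after payment €5,106.86.
Month 2: interest €65.54; balance after payment €5,002.40.

€5,002.40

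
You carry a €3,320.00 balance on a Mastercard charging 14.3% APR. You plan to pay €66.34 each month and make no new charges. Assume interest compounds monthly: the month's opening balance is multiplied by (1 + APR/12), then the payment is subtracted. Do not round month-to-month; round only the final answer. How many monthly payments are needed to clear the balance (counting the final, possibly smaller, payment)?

77 months

Monthly rate r = 14.3%/12 = 1.19167% = 0.0119167.
Recurrence: B ← B·(1+r) − €66.34.
Month 1: interest €39.56; balance after payment €3,293.22.
Month 2: interest €39.24; balance after payment €3,266.13.
Closed form: n = −ln(1 − rB₀/P)/ln(1+r) = −ln(0.40363)/ln(1.01192) ≈ 76.587, so the balance reaches zero during payment 77.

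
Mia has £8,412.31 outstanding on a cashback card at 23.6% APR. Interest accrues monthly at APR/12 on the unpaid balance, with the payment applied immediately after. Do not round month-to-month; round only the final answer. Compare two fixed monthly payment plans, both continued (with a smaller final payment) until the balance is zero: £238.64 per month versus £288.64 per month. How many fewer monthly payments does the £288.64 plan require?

17 fewer payments

Monthly rate r = 23.6%/12 = 1.96667% = 0.0196667.
At £238.64/mo: n = ⌈−ln(1 − rB₀/P)/ln(1+r)⌉ = 61 payments (last £162.77); total interest = total paid − £8,412.31 = £6,068.86.
At £288.64/mo: 44 payments (last £207.02); total interest £4,206.23.
Payments saved = 61 − 44 = 17.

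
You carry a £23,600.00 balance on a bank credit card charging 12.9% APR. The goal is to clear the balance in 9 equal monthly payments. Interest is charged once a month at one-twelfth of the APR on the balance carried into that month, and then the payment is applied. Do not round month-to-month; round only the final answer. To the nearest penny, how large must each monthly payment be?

Monthly rate r = 12.9%/12 = 1.075% = 0.01075.
Level-payment amortization: P = B₀·r / (1 − (1+r)^(−n)) = 23600.00·0.01075 / (1 − 1.01075^(−9)).
Denominator 1 − (1+r)^(−9) = 0.0917482361.
P = 253.7 / 0.0917482361 ≈ 2765.18.

£2,765.18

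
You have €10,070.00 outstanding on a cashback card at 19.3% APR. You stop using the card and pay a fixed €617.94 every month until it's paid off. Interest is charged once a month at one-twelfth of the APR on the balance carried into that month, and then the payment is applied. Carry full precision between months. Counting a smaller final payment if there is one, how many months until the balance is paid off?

20 payments

Monthly rate r = 19.3%/12 = 1.60833% = 0.0160833.
Recurrence: B ← B·(1+r) − €617.94.
Month 1: interest €161.96; balance after payment €9,614.02.
Month 2: interest €154.63; balance after payment €9,150.70.
Closed form: n = −ln(1 − rB₀/P)/ln(1+r) = −ln(0.7379)/ln(1.01608) ≈ 19.049, so the balance reaches zero during payment 20.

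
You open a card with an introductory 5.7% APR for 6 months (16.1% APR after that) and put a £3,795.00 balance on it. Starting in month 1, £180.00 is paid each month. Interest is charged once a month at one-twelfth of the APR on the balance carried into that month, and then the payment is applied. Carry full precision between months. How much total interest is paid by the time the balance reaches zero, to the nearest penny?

Promo months 1–6 at r₀ = 5.7%/12 = 0.00475; months 7+ at r₁ = 16.1%/12 = 0.0134167.
After month 6: iterate B ← B·(1+r₀) − £180.00 for 6 months → £2,811.54.
Then at r₁ with £180.00/mo: n₂ = −ln(1 − r₁·B/P)/ln(1+r₁) ≈ 17.65 → 18 more payments.
Total paid = 23·£180.00 + £116.48 = £4,256.48; interest = £4,256.48 − £3,795.00 = £461.48.

£461.48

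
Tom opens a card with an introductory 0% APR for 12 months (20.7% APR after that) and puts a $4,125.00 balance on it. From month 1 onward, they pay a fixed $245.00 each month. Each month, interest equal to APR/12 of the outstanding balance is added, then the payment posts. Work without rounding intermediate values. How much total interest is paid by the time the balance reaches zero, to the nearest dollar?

$63

Promo months 1–12 at r₀ = 0%/12 = 0; months 13+ at r₁ = 20.7%/12 = 0.01725.
After month 12 (no interest yet): B = $4,125.00 − 12·$245.00 = $1,185.00.
Then at r₁ with $245.00/mo: n₂ = −ln(1 − r₁·B/P)/ln(1+r₁) ≈ 5.09 → 6 more payments.
Total paid = 17·$245.00 + $23.19 = $4,188.19; interest = $4,188.19 − $4,125.00 = $63.19.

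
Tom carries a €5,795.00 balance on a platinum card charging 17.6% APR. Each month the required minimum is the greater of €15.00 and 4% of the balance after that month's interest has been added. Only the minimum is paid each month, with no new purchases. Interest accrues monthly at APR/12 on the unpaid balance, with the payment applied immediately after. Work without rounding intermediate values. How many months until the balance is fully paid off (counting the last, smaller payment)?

136 months

Monthly rate r = 17.6%/12 = 1.46667% = 0.0146667.
While 4% of the post-interest balance exceeds €15.00, each month B ← (B·(1+r))·(1 − 0.04), i.e. B shrinks by the factor (1+r)·0.96 = 0.97408.
This holds for months 1–105. Entering month 106 the balance is €367.70; 4% of the post-interest balance is now below €15.00, so the flat €15.00 minimum applies from here.
From month 106 a fixed €15.00 at rate r clears €367.70 in 31 more payments. Total: 105 + 31 = 136 months.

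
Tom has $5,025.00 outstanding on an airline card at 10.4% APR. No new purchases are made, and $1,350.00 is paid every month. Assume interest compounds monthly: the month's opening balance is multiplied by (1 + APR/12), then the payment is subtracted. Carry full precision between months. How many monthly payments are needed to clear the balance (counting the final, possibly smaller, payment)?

Monthly rate r = 10.4%/12 = 0.866667% = 0.00866667.
Recurrence: B ← B·(1+r) − $1,350.00.
Month 1: interest $43.55; balance after payment $3,718.55.
Month 2: interest $32.23; balance after payment $2,400.78.
Month 3: interest $20.81; balance after payment $1,071.58.
Month 4: interest $9.29; balance after payment $0.00.

4 payments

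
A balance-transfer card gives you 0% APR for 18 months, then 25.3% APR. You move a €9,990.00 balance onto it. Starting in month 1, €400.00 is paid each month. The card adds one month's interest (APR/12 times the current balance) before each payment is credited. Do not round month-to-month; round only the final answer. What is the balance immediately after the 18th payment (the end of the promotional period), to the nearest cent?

Promo months 1–18 at r₀ = 0%/12 = 0; months 19+ at r₁ = 25.3%/12 = 0.0210833.
After month 18 (no interest yet): B = €9,990.00 − 18·€400.00 = €2,790.00.

€2,790.00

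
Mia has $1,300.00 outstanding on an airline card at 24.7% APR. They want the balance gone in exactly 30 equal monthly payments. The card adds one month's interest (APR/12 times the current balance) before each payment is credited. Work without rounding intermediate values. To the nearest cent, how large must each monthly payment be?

Monthly rate r = 24.7%/12 = 2.05833% = 0.0205833.
Level-payment amortization: P = B₀·r / (1 − (1+r)^(−n)) = 1300.00·0.0205833 / (1 − 1.02058^(−30)).
Denominator 1 − (1+r)^(−30) = 0.457317464.
P = 26.7583 / 0.457317464 ≈ 58.51.

$58.51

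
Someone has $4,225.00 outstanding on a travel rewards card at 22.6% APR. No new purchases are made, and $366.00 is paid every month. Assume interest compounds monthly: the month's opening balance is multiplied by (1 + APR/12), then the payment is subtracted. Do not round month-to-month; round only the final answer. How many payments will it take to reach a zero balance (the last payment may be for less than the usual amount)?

14 payments

Monthly rate r = 22.6%/12 = 1.88333% = 0.0188333.
Recurrence: B ← B·(1+r) − $366.00.
Month 1: interest $79.57; balance after payment $3,938.57.
Month 2: interest $74.18; balance after payment $3,646.75.
Closed form: n = −ln(1 − rB₀/P)/ln(1+r) = −ln(0.78259)/ln(1.01883) ≈ 13.139, so the balance reaches zero during payment 14.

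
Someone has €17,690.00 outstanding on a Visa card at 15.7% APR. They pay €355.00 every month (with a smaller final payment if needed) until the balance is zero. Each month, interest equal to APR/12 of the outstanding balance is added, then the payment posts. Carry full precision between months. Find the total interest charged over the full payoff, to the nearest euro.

Monthly rate r = 15.7%/12 = 1.30833% = 0.0130833.
Payoff takes n = ⌈−ln(1 − rB₀/P)/ln(1+r)⌉ = ⌈81.196⌉ = 82 payments; the last is €69.93.
Total paid = 81·€355.00 + €69.93 = €28,824.93.
Total interest = total paid − principal = €28,824.93 − €17,690.00 = €11,134.93.

€11,135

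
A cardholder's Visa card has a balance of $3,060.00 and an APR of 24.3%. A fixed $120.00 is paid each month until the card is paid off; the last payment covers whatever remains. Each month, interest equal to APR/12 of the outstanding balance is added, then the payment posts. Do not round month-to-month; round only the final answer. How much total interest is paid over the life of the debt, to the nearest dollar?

Monthly rate r = 24.3%/12 = 2.025% = 0.02025.
Payoff takes n = ⌈−ln(1 − rB₀/P)/ln(1+r)⌉ = ⌈36.236⌉ = 37 payments; the last is $28.52.
Total paid = 36·$120.00 + $28.52 = $4,348.52.
Total interest = total paid − principal = $4,348.52 − $3,060.00 = $1,288.52.

$1,289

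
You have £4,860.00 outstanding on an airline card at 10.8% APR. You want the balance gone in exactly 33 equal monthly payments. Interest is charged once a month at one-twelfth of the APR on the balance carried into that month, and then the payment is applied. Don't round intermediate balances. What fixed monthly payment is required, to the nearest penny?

£170.88

Monthly rate r = 10.8%/12 = 0.9% = 0.009.
Level-payment amortization: P = B₀·r / (1 − (1+r)^(−n)) = 4860.00·0.009 / (1 − 1.009^(−33)).
Denominator 1 − (1+r)^(−33) = 0.255968172.
P = 43.74 / 0.255968172 ≈ 170.88.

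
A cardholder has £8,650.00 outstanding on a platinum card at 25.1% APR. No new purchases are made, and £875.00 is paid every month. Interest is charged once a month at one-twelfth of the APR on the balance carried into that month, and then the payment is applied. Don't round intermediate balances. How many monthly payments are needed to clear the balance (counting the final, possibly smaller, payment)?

Monthly rate r = 25.1%/12 = 2.09167% = 0.0209167.
Recurrence: B ← B·(1+r) − £875.00.
Month 1: interest £180.93; balance after payment £7,955.93.
Month 2: interest £166.41; balance after payment £7,247.34.
Closed form: n = −ln(1 − rB₀/P)/ln(1+r) = −ln(0.79322)/ln(1.02092) ≈ 11.190, so the balance reaches zero during payment 12.

12 payments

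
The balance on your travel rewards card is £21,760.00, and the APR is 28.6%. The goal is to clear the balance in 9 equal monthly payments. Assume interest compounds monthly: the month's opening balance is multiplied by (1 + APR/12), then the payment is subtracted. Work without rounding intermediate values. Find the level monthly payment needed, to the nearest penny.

£2,714.94

Monthly rate r = 28.6%/12 = 2.38333% = 0.0238333.
Level-payment amortization: P = B₀·r / (1 − (1+r)^(−n)) = 21760.00·0.0238333 / (1 − 1.02383^(−9)).
Denominator 1 − (1+r)^(−9) = 0.191022178.
P = 518.613 / 0.191022178 ≈ 2714.94.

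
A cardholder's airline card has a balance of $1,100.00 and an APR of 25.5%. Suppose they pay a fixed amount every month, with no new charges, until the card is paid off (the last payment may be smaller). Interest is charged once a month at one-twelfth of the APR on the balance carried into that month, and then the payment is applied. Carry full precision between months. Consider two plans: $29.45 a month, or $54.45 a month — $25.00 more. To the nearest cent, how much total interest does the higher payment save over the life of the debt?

Monthly rate r = 25.5%/12 = 2.125% = 0.02125.
At $29.45/mo: n = ⌈−ln(1 − rB₀/P)/ln(1+r)⌉ = 76 payments (last $2.06); total interest = total paid − $1,100.00 = $1,110.81.
At $54.45/mo: 27 payments (last $36.81); total interest $352.51.
Interest saved = $1,110.81 − $352.51 = $758.30.

$758.30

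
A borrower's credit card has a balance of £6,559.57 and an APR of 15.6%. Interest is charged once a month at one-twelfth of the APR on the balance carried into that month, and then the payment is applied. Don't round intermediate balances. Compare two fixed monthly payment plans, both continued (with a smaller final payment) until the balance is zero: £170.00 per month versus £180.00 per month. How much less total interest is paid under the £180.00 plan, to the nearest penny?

Monthly rate r = 15.6%/12 = 1.3% = 0.013.
At £170.00/mo: n = ⌈−ln(1 − rB₀/P)/ln(1+r)⌉ = 54 payments (last £155.67); total interest = total paid − £6,559.57 = £2,606.10.
At £180.00/mo: 50 payments (last £126.75); total interest £2,387.18.
Interest saved = £2,606.10 − £2,387.18 = £218.92.

£218.92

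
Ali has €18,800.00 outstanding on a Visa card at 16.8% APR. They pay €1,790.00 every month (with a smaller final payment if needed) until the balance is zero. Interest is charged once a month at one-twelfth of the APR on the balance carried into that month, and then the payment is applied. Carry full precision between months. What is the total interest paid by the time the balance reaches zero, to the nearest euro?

Monthly rate r = 16.8%/12 = 1.4% = 0.014.
Payoff takes n = ⌈−ln(1 − rB₀/P)/ln(1+r)⌉ = ⌈11.439⌉ = 12 payments; the last is €789.68.
Total paid = 11·€1,790.00 + €789.68 = €20,479.68.
Total interest = total paid − principal = €20,479.68 − €18,800.00 = €1,679.68.

€1,680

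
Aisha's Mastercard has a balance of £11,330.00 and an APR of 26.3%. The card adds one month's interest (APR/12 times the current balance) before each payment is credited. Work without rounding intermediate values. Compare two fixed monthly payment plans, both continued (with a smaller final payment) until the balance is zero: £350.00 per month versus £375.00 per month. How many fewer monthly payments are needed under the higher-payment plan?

7 fewer payments

Monthly rate r = 26.3%/12 = 2.19167% = 0.0219167.
At £350.00/mo: n = ⌈−ln(1 − rB₀/P)/ln(1+r)⌉ = 58 payments (last £4.97); total interest = total paid − £11,330.00 = £8,624.97.
At £375.00/mo: 51 payments (last £21.52); total interest £7,441.52.
Payments saved = 58 − 51 = 7.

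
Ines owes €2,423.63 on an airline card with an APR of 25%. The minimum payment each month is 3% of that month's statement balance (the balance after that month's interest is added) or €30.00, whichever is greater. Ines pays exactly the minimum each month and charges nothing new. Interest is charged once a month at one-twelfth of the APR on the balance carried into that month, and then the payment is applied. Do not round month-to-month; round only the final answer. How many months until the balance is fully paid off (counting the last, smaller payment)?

148 months

Monthly rate r = 25%/12 = 2.08333% = 0.0208333.
While 3% of the post-interest balance exceeds €30.00, each month B ← (B·(1+r))·(1 − 0.03), i.e. B shrinks by the factor (1+r)·0.97 = 0.99021.
This holds for months 1–93. Entering month 94 the balance is €970.59; 3% of the post-interest balance is now below €30.00, so the flat €30.00 minimum applies from here.
From month 94 a fixed €30.00 at rate r clears €970.59 in 55 more payments. Total: 93 + 55 = 148 months.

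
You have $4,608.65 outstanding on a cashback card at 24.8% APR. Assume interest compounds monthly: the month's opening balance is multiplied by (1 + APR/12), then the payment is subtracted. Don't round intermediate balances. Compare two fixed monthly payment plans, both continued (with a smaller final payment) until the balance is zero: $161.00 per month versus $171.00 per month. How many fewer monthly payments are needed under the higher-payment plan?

4 fewer payments

Monthly rate r = 24.8%/12 = 2.06667% = 0.0206667.
At $161.00/mo: n = ⌈−ln(1 − rB₀/P)/ln(1+r)⌉ = 44 payments (last $125.17); total interest = total paid − $4,608.65 = $2,439.52.
At $171.00/mo: 40 payments (last $137.21); total interest $2,197.56.
Payments saved = 44 − 40 = 4.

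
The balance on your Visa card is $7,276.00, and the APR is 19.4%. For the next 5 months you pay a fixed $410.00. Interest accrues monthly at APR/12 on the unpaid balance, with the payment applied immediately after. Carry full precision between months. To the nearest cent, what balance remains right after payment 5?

Monthly rate r = 19.4%/12 = 1.61667% = 0.0161667.
Each month: B ← B·(1+r) − $410.00.
Month 1: interest $117.63; balance after payment $6,983.63.
Month 2: interest $112.90; balance after payment $6,686.53.
Month 3: interest $108.10; balance after payment $6,384.63.
Month 4: interest $103.22; balance after payment $6,077.85.
Month 5: interest $98.26; balance after payment $5,766.11.

$5,766.11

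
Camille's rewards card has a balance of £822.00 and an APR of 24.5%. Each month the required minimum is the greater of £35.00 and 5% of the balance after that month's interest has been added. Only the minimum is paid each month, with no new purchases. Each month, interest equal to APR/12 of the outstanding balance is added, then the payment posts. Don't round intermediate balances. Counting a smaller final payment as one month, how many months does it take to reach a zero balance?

Monthly rate r = 24.5%/12 = 2.04167% = 0.0204167.
While 5% of the post-interest balance exceeds £35.00, each month B ← (B·(1+r))·(1 − 0.05), i.e. B shrinks by the factor (1+r)·0.95 = 0.9694.
This holds for months 1–6. Entering month 7 the balance is £682.15; 5% of the post-interest balance is now below £35.00, so the flat £35.00 minimum applies from here.
From month 7 a fixed £35.00 at rate r clears £682.15 in 26 more payments. Total: 6 + 26 = 32 months.

32 months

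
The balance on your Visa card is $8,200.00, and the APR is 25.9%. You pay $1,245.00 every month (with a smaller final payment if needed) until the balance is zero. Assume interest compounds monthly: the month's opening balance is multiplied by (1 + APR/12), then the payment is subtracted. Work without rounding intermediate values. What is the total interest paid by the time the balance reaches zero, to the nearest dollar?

$742

Monthly rate r = 25.9%/12 = 2.15833% = 0.0215833.
Payoff takes n = ⌈−ln(1 − rB₀/P)/ln(1+r)⌉ = ⌈7.181⌉ = 8 payments; the last is $226.80.
Total paid = 7·$1,245.00 + $226.80 = $8,941.80.
Total interest = total paid − principal = $8,941.80 − $8,200.00 = $741.80.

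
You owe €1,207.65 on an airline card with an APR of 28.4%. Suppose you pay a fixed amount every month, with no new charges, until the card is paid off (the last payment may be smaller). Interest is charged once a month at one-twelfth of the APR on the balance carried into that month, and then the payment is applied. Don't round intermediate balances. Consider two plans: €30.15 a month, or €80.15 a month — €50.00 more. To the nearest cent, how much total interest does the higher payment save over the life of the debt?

Monthly rate r = 28.4%/12 = 2.36667% = 0.0236667.
At €30.15/mo: n = ⌈−ln(1 − rB₀/P)/ln(1+r)⌉ = 127 payments (last €11.06); total interest = total paid − €1,207.65 = €2,602.31.
At €80.15/mo: 19 payments (last €68.45); total interest €303.50.
Interest saved = €2,602.31 − €303.50 = €2,298.81.

€2,298.81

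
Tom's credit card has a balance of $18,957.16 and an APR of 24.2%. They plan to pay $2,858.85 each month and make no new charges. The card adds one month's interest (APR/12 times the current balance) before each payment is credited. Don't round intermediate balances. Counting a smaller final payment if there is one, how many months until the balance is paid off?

Monthly rate r = 24.2%/12 = 2.01667% = 0.0201667.
Recurrence: B ← B·(1+r) − $2,858.85.
Month 1: interest $382.30; balance after payment $16,480.61.
Month 2: interest $332.36; balance after payment $13,954.12.
Closed form: n = −ln(1 − rB₀/P)/ln(1+r) = −ln(0.86627)/ln(1.02017) ≈ 7.190, so the balance reaches zero during payment 8.

8 payments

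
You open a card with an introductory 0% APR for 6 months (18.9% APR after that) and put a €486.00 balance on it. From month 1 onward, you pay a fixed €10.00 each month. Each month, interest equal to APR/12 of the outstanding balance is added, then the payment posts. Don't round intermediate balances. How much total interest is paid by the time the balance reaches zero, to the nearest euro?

Promo months 1–6 at r₀ = 0%/12 = 0; months 7+ at r₁ = 18.9%/12 = 0.01575.
After month 6 (no interest yet): B = €486.00 − 6·€10.00 = €426.00.
Then at r₁ with €10.00/mo: n₂ = −ln(1 − r₁·B/P)/ln(1+r₁) ≈ 71.13 → 72 more payments.
Total paid = 77·€10.00 + €1.30 = €771.30; interest = €771.30 − €486.00 = €285.30.

€285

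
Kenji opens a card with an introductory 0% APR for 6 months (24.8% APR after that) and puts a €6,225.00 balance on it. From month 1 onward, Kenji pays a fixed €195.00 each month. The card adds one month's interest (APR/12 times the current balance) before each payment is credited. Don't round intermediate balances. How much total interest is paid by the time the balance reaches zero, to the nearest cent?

Promo months 1–6 at r₀ = 0%/12 = 0; months 7+ at r₁ = 24.8%/12 = 0.0206667.
After month 6 (no interest yet): B = €6,225.00 − 6·€195.00 = €5,055.00.
Then at r₁ with €195.00/mo: n₂ = −ln(1 − r₁·B/P)/ln(1+r₁) ≈ 37.51 → 38 more payments.
Total paid = 43·€195.00 + €100.08 = €8,485.08; interest = €8,485.08 − €6,225.00 = €2,260.08.

€2,260.08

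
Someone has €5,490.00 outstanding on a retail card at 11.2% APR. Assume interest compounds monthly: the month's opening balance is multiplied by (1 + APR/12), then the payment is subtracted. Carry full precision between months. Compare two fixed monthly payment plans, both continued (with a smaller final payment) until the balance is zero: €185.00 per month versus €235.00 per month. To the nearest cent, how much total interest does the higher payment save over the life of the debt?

Monthly rate r = 11.2%/12 = 0.933333% = 0.00933333.
At €185.00/mo: n = ⌈−ln(1 − rB₀/P)/ln(1+r)⌉ = 35 payments (last €168.28); total interest = total paid − €5,490.00 = €968.28.
At €235.00/mo: 27 payments (last €111.92); total interest €731.92.
Interest saved = €968.28 − €731.92 = €236.36.

€236.36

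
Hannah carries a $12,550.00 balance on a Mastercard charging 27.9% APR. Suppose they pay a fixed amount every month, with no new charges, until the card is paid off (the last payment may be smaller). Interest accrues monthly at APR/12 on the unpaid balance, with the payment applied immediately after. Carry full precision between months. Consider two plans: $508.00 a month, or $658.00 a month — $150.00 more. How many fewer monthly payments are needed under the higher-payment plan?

12 fewer payments

Monthly rate r = 27.9%/12 = 2.325% = 0.02325.
At $508.00/mo: n = ⌈−ln(1 − rB₀/P)/ln(1+r)⌉ = 38 payments (last $85.19); total interest = total paid − $12,550.00 = $6,331.19.
At $658.00/mo: 26 payments (last $328.12); total interest $4,228.12.
Payments saved = 38 − 26 = 12.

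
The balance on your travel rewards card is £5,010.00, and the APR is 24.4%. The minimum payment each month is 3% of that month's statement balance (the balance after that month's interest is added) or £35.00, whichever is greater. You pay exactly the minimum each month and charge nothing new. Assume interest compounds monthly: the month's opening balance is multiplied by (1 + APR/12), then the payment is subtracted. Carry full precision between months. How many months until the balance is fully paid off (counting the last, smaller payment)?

198 months

Monthly rate r = 24.4%/12 = 2.03333% = 0.0203333.
While 3% of the post-interest balance exceeds £35.00, each month B ← (B·(1+r))·(1 − 0.03), i.e. B shrinks by the factor (1+r)·0.97 = 0.98972.
This holds for months 1–144. Entering month 145 the balance is £1,131.95; 3% of the post-interest balance is now below £35.00, so the flat £35.00 minimum applies from here.
From month 145 a fixed £35.00 at rate r clears £1,131.95 in 54 more payments. Total: 144 + 54 = 198 months.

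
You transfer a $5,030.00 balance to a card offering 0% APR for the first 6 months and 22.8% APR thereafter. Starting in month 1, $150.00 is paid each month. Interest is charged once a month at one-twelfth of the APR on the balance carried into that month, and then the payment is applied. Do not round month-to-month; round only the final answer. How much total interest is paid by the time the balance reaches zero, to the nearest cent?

Promo months 1–6 at r₀ = 0%/12 = 0; months 7+ at r₁ = 22.8%/12 = 0.019.
After month 6 (no interest yet): B = $5,030.00 − 6·$150.00 = $4,130.00.
Then at r₁ with $150.00/mo: n₂ = −ln(1 − r₁·B/P)/ln(1+r₁) ≈ 39.34 → 40 more payments.
Total paid = 45·$150.00 + $51.88 = $6,801.88; interest = $6,801.88 − $5,030.00 = $1,771.88.

$1,771.88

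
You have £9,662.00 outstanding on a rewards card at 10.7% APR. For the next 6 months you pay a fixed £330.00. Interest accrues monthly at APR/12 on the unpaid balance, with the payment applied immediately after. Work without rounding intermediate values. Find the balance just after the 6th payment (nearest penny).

Monthly rate r = 10.7%/12 = 0.891667% = 0.00891667.
Each month: B ← B·(1+r) − £330.00.
Month 1: interest £86.15; balance after payment £9,418.15.
Month 2: interest £83.98; balance after payment £9,172.13.
Month 3: interest £81.78; balance after payment £8,923.92.
Month 4: interest £79.57; balance after payment £8,673.49.
Month 5: interest £77.34; balance after payment £8,420.83.
Month 6: interest £75.09; balance after payment £8,165.91.

£8,165.91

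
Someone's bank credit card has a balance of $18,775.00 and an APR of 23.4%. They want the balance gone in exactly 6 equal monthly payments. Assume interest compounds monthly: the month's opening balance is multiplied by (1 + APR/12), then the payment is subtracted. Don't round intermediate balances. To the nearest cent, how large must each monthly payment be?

$3,346.17

Monthly rate r = 23.4%/12 = 1.95% = 0.0195.
Level-payment amortization: P = B₀·r / (1 − (1+r)^(−n)) = 18775.00·0.0195 / (1 − 1.0195^(−6)).
Denominator 1 − (1+r)^(−6) = 0.109412451.
P = 366.113 / 0.109412451 ≈ 3346.17.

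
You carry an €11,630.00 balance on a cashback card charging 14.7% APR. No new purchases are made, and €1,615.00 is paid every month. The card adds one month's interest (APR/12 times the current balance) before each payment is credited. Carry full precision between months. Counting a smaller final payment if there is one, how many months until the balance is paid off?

Monthly rate r = 14.7%/12 = 1.225% = 0.01225.
Recurrence: B ← B·(1+r) − €1,615.00.
Month 1: interest €142.47; balance after payment €10,157.47.
Month 2: interest €124.43; balance after payment €8,666.90.
Closed form: n = −ln(1 − rB₀/P)/ln(1+r) = −ln(0.91178)/ln(1.01225) ≈ 7.585, so the balance reaches zero during payment 8.

8 months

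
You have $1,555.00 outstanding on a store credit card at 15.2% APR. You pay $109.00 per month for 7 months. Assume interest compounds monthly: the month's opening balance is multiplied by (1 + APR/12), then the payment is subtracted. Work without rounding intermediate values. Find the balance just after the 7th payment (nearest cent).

$905.61

Monthly rate r = 15.2%/12 = 1.26667% = 0.0126667.
Each month: B ← B·(1+r) − $109.00.
Month 1: interest $19.70; balance after payment $1,465.70.
Month 2: interest $18.57; balance after payment $1,375.26.
Month 3: interest $17.42; balance after payment $1,283.68.
Month 4: interest $16.26; balance after payment $1,190.94.
Month 5: interest $15.09; balance after payment $1,097.03.
Month 6: interest $13.90; balance after payment $1,001.92.
Month 7: interest $12.69; balance after payment $905.61.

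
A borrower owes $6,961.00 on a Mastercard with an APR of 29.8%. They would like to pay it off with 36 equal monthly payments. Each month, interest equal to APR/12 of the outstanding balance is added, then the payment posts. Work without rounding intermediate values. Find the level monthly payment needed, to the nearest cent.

Monthly rate r = 29.8%/12 = 2.48333% = 0.0248333.
Level-payment amortization: P = B₀·r / (1 − (1+r)^(−n)) = 6961.00·0.0248333 / (1 − 1.02483^(−36)).
Denominator 1 − (1+r)^(−36) = 0.586492621.
P = 172.865 / 0.586492621 ≈ 294.74.

$294.74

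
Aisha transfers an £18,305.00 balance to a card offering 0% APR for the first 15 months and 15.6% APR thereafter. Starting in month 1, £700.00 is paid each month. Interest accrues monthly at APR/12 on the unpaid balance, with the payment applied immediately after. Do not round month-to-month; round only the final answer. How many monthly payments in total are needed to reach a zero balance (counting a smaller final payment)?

Promo months 1–15 at r₀ = 0%/12 = 0; months 16+ at r₁ = 15.6%/12 = 0.013.
After month 15 (no interest yet): B = £18,305.00 − 15·£700.00 = £7,805.00.
Then at r₁ with £700.00/mo: n₂ = −ln(1 − r₁·B/P)/ln(1+r₁) ≈ 12.12 → 13 more payments.

28 payments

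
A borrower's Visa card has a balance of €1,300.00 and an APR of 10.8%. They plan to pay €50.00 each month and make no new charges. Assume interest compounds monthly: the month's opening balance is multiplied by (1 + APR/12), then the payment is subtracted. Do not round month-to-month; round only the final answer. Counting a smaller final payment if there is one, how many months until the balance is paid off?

30 payments

Monthly rate r = 10.8%/12 = 0.9% = 0.009.
Recurrence: B ← B·(1+r) − €50.00.
Month 1: interest €11.70; balance after payment €1,261.70.
Month 2: interest €11.36; balance after payment €1,223.06.
Closed form: n = −ln(1 − rB₀/P)/ln(1+r) = −ln(0.766)/ln(1.009) ≈ 29.752, so the balance reaches zero during payment 30.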